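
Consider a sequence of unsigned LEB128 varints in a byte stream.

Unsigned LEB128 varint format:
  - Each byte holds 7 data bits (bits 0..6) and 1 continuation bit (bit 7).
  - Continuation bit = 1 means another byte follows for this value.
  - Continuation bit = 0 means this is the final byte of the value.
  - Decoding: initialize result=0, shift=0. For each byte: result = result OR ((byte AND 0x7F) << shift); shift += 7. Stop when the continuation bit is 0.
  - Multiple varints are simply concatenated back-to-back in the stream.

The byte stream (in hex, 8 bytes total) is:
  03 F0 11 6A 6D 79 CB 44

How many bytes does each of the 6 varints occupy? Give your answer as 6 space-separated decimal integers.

Answer: 1 2 1 1 1 2

Derivation:
  byte[0]=0x03 cont=0 payload=0x03=3: acc |= 3<<0 -> acc=3 shift=7 [end]
Varint 1: bytes[0:1] = 03 -> value 3 (1 byte(s))
  byte[1]=0xF0 cont=1 payload=0x70=112: acc |= 112<<0 -> acc=112 shift=7
  byte[2]=0x11 cont=0 payload=0x11=17: acc |= 17<<7 -> acc=2288 shift=14 [end]
Varint 2: bytes[1:3] = F0 11 -> value 2288 (2 byte(s))
  byte[3]=0x6A cont=0 payload=0x6A=106: acc |= 106<<0 -> acc=106 shift=7 [end]
Varint 3: bytes[3:4] = 6A -> value 106 (1 byte(s))
  byte[4]=0x6D cont=0 payload=0x6D=109: acc |= 109<<0 -> acc=109 shift=7 [end]
Varint 4: bytes[4:5] = 6D -> value 109 (1 byte(s))
  byte[5]=0x79 cont=0 payload=0x79=121: acc |= 121<<0 -> acc=121 shift=7 [end]
Varint 5: bytes[5:6] = 79 -> value 121 (1 byte(s))
  byte[6]=0xCB cont=1 payload=0x4B=75: acc |= 75<<0 -> acc=75 shift=7
  byte[7]=0x44 cont=0 payload=0x44=68: acc |= 68<<7 -> acc=8779 shift=14 [end]
Varint 6: bytes[6:8] = CB 44 -> value 8779 (2 byte(s))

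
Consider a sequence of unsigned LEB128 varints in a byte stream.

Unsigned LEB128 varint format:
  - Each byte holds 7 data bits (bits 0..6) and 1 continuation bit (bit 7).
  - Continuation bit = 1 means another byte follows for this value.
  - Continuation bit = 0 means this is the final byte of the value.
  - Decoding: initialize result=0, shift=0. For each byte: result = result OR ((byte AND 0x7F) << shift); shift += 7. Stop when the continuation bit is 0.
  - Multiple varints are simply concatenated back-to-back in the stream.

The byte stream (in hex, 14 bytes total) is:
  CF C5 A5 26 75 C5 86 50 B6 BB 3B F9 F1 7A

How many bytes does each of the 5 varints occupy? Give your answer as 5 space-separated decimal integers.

  byte[0]=0xCF cont=1 payload=0x4F=79: acc |= 79<<0 -> acc=79 shift=7
  byte[1]=0xC5 cont=1 payload=0x45=69: acc |= 69<<7 -> acc=8911 shift=14
  byte[2]=0xA5 cont=1 payload=0x25=37: acc |= 37<<14 -> acc=615119 shift=21
  byte[3]=0x26 cont=0 payload=0x26=38: acc |= 38<<21 -> acc=80306895 shift=28 [end]
Varint 1: bytes[0:4] = CF C5 A5 26 -> value 80306895 (4 byte(s))
  byte[4]=0x75 cont=0 payload=0x75=117: acc |= 117<<0 -> acc=117 shift=7 [end]
Varint 2: bytes[4:5] = 75 -> value 117 (1 byte(s))
  byte[5]=0xC5 cont=1 payload=0x45=69: acc |= 69<<0 -> acc=69 shift=7
  byte[6]=0x86 cont=1 payload=0x06=6: acc |= 6<<7 -> acc=837 shift=14
  byte[7]=0x50 cont=0 payload=0x50=80: acc |= 80<<14 -> acc=1311557 shift=21 [end]
Varint 3: bytes[5:8] = C5 86 50 -> value 1311557 (3 byte(s))
  byte[8]=0xB6 cont=1 payload=0x36=54: acc |= 54<<0 -> acc=54 shift=7
  byte[9]=0xBB cont=1 payload=0x3B=59: acc |= 59<<7 -> acc=7606 shift=14
  byte[10]=0x3B cont=0 payload=0x3B=59: acc |= 59<<14 -> acc=974262 shift=21 [end]
Varint 4: bytes[8:11] = B6 BB 3B -> value 974262 (3 byte(s))
  byte[11]=0xF9 cont=1 payload=0x79=121: acc |= 121<<0 -> acc=121 shift=7
  byte[12]=0xF1 cont=1 payload=0x71=113: acc |= 113<<7 -> acc=14585 shift=14
  byte[13]=0x7A cont=0 payload=0x7A=122: acc |= 122<<14 -> acc=2013433 shift=21 [end]
Varint 5: bytes[11:14] = F9 F1 7A -> value 2013433 (3 byte(s))

Answer: 4 1 3 3 3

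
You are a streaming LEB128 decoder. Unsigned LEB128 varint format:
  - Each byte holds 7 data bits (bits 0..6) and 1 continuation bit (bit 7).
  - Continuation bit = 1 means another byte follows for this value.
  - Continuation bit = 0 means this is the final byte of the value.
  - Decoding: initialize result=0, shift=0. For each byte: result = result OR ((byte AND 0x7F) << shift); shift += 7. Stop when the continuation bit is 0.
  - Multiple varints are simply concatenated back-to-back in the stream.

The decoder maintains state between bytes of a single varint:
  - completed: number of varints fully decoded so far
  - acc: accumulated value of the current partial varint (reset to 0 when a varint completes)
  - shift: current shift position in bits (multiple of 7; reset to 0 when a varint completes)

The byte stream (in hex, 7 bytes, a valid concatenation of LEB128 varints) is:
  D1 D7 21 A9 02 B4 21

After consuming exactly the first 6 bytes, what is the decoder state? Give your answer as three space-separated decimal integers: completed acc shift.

Answer: 2 52 7

Derivation:
byte[0]=0xD1 cont=1 payload=0x51: acc |= 81<<0 -> completed=0 acc=81 shift=7
byte[1]=0xD7 cont=1 payload=0x57: acc |= 87<<7 -> completed=0 acc=11217 shift=14
byte[2]=0x21 cont=0 payload=0x21: varint #1 complete (value=551889); reset -> completed=1 acc=0 shift=0
byte[3]=0xA9 cont=1 payload=0x29: acc |= 41<<0 -> completed=1 acc=41 shift=7
byte[4]=0x02 cont=0 payload=0x02: varint #2 complete (value=297); reset -> completed=2 acc=0 shift=0
byte[5]=0xB4 cont=1 payload=0x34: acc |= 52<<0 -> completed=2 acc=52 shift=7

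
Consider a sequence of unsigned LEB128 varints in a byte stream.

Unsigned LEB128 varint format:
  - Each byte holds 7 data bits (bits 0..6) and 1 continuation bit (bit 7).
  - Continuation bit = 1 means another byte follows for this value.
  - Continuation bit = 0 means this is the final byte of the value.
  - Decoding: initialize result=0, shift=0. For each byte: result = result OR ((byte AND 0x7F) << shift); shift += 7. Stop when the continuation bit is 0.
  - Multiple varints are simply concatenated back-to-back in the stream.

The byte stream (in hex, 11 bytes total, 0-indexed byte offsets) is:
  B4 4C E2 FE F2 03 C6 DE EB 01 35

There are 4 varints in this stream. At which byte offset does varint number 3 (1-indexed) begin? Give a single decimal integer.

Answer: 6

Derivation:
  byte[0]=0xB4 cont=1 payload=0x34=52: acc |= 52<<0 -> acc=52 shift=7
  byte[1]=0x4C cont=0 payload=0x4C=76: acc |= 76<<7 -> acc=9780 shift=14 [end]
Varint 1: bytes[0:2] = B4 4C -> value 9780 (2 byte(s))
  byte[2]=0xE2 cont=1 payload=0x62=98: acc |= 98<<0 -> acc=98 shift=7
  byte[3]=0xFE cont=1 payload=0x7E=126: acc |= 126<<7 -> acc=16226 shift=14
  byte[4]=0xF2 cont=1 payload=0x72=114: acc |= 114<<14 -> acc=1884002 shift=21
  byte[5]=0x03 cont=0 payload=0x03=3: acc |= 3<<21 -> acc=8175458 shift=28 [end]
Varint 2: bytes[2:6] = E2 FE F2 03 -> value 8175458 (4 byte(s))
  byte[6]=0xC6 cont=1 payload=0x46=70: acc |= 70<<0 -> acc=70 shift=7
  byte[7]=0xDE cont=1 payload=0x5E=94: acc |= 94<<7 -> acc=12102 shift=14
  byte[8]=0xEB cont=1 payload=0x6B=107: acc |= 107<<14 -> acc=1765190 shift=21
  byte[9]=0x01 cont=0 payload=0x01=1: acc |= 1<<21 -> acc=3862342 shift=28 [end]
Varint 3: bytes[6:10] = C6 DE EB 01 -> value 3862342 (4 byte(s))
  byte[10]=0x35 cont=0 payload=0x35=53: acc |= 53<<0 -> acc=53 shift=7 [end]
Varint 4: bytes[10:11] = 35 -> value 53 (1 byte(s))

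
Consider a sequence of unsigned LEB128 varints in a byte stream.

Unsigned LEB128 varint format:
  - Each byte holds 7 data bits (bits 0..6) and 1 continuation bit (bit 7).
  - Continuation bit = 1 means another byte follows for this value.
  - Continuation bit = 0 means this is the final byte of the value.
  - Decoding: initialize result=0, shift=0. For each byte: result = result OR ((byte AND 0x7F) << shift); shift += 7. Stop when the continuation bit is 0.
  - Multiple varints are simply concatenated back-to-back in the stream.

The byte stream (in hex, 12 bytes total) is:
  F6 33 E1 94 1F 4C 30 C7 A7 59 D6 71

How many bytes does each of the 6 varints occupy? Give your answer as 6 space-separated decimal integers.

  byte[0]=0xF6 cont=1 payload=0x76=118: acc |= 118<<0 -> acc=118 shift=7
  byte[1]=0x33 cont=0 payload=0x33=51: acc |= 51<<7 -> acc=6646 shift=14 [end]
Varint 1: bytes[0:2] = F6 33 -> value 6646 (2 byte(s))
  byte[2]=0xE1 cont=1 payload=0x61=97: acc |= 97<<0 -> acc=97 shift=7
  byte[3]=0x94 cont=1 payload=0x14=20: acc |= 20<<7 -> acc=2657 shift=14
  byte[4]=0x1F cont=0 payload=0x1F=31: acc |= 31<<14 -> acc=510561 shift=21 [end]
Varint 2: bytes[2:5] = E1 94 1F -> value 510561 (3 byte(s))
  byte[5]=0x4C cont=0 payload=0x4C=76: acc |= 76<<0 -> acc=76 shift=7 [end]
Varint 3: bytes[5:6] = 4C -> value 76 (1 byte(s))
  byte[6]=0x30 cont=0 payload=0x30=48: acc |= 48<<0 -> acc=48 shift=7 [end]
Varint 4: bytes[6:7] = 30 -> value 48 (1 byte(s))
  byte[7]=0xC7 cont=1 payload=0x47=71: acc |= 71<<0 -> acc=71 shift=7
  byte[8]=0xA7 cont=1 payload=0x27=39: acc |= 39<<7 -> acc=5063 shift=14
  byte[9]=0x59 cont=0 payload=0x59=89: acc |= 89<<14 -> acc=1463239 shift=21 [end]
Varint 5: bytes[7:10] = C7 A7 59 -> value 1463239 (3 byte(s))
  byte[10]=0xD6 cont=1 payload=0x56=86: acc |= 86<<0 -> acc=86 shift=7
  byte[11]=0x71 cont=0 payload=0x71=113: acc |= 113<<7 -> acc=14550 shift=14 [end]
Varint 6: bytes[10:12] = D6 71 -> value 14550 (2 byte(s))

Answer: 2 3 1 1 3 2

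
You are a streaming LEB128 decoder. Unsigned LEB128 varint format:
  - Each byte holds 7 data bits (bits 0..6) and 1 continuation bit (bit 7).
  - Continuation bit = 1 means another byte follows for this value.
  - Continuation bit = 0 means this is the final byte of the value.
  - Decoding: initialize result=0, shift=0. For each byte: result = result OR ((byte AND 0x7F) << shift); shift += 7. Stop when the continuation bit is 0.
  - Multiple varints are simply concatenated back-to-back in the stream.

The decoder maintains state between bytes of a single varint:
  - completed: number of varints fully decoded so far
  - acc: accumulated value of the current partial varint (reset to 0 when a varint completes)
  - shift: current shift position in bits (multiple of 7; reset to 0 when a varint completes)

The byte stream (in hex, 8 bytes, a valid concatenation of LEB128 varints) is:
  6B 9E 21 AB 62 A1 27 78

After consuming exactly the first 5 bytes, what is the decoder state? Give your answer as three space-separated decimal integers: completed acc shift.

byte[0]=0x6B cont=0 payload=0x6B: varint #1 complete (value=107); reset -> completed=1 acc=0 shift=0
byte[1]=0x9E cont=1 payload=0x1E: acc |= 30<<0 -> completed=1 acc=30 shift=7
byte[2]=0x21 cont=0 payload=0x21: varint #2 complete (value=4254); reset -> completed=2 acc=0 shift=0
byte[3]=0xAB cont=1 payload=0x2B: acc |= 43<<0 -> completed=2 acc=43 shift=7
byte[4]=0x62 cont=0 payload=0x62: varint #3 complete (value=12587); reset -> completed=3 acc=0 shift=0

Answer: 3 0 0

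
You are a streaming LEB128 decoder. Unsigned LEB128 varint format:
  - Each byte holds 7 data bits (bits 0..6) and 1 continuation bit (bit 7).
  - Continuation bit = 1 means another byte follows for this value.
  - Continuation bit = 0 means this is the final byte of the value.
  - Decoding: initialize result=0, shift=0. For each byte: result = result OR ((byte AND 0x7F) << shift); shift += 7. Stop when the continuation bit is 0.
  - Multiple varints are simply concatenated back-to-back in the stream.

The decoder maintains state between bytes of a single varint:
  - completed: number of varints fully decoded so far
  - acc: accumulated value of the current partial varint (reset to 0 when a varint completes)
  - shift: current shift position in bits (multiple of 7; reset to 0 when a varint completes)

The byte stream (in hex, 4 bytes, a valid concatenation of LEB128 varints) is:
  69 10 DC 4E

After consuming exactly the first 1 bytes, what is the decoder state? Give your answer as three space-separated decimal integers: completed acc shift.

Answer: 1 0 0

Derivation:
byte[0]=0x69 cont=0 payload=0x69: varint #1 complete (value=105); reset -> completed=1 acc=0 shift=0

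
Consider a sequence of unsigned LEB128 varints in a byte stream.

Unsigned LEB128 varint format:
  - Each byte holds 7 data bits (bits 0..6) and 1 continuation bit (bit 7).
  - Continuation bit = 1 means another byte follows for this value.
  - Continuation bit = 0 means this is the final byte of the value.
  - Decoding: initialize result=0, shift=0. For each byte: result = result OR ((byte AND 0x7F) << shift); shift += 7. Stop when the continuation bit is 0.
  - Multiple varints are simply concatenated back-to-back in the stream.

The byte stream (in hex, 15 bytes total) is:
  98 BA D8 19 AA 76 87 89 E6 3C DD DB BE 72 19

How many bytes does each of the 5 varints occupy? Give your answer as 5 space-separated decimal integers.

Answer: 4 2 4 4 1

Derivation:
  byte[0]=0x98 cont=1 payload=0x18=24: acc |= 24<<0 -> acc=24 shift=7
  byte[1]=0xBA cont=1 payload=0x3A=58: acc |= 58<<7 -> acc=7448 shift=14
  byte[2]=0xD8 cont=1 payload=0x58=88: acc |= 88<<14 -> acc=1449240 shift=21
  byte[3]=0x19 cont=0 payload=0x19=25: acc |= 25<<21 -> acc=53878040 shift=28 [end]
Varint 1: bytes[0:4] = 98 BA D8 19 -> value 53878040 (4 byte(s))
  byte[4]=0xAA cont=1 payload=0x2A=42: acc |= 42<<0 -> acc=42 shift=7
  byte[5]=0x76 cont=0 payload=0x76=118: acc |= 118<<7 -> acc=15146 shift=14 [end]
Varint 2: bytes[4:6] = AA 76 -> value 15146 (2 byte(s))
  byte[6]=0x87 cont=1 payload=0x07=7: acc |= 7<<0 -> acc=7 shift=7
  byte[7]=0x89 cont=1 payload=0x09=9: acc |= 9<<7 -> acc=1159 shift=14
  byte[8]=0xE6 cont=1 payload=0x66=102: acc |= 102<<14 -> acc=1672327 shift=21
  byte[9]=0x3C cont=0 payload=0x3C=60: acc |= 60<<21 -> acc=127501447 shift=28 [end]
Varint 3: bytes[6:10] = 87 89 E6 3C -> value 127501447 (4 byte(s))
  byte[10]=0xDD cont=1 payload=0x5D=93: acc |= 93<<0 -> acc=93 shift=7
  byte[11]=0xDB cont=1 payload=0x5B=91: acc |= 91<<7 -> acc=11741 shift=14
  byte[12]=0xBE cont=1 payload=0x3E=62: acc |= 62<<14 -> acc=1027549 shift=21
  byte[13]=0x72 cont=0 payload=0x72=114: acc |= 114<<21 -> acc=240102877 shift=28 [end]
Varint 4: bytes[10:14] = DD DB BE 72 -> value 240102877 (4 byte(s))
  byte[14]=0x19 cont=0 payload=0x19=25: acc |= 25<<0 -> acc=25 shift=7 [end]
Varint 5: bytes[14:15] = 19 -> value 25 (1 byte(s))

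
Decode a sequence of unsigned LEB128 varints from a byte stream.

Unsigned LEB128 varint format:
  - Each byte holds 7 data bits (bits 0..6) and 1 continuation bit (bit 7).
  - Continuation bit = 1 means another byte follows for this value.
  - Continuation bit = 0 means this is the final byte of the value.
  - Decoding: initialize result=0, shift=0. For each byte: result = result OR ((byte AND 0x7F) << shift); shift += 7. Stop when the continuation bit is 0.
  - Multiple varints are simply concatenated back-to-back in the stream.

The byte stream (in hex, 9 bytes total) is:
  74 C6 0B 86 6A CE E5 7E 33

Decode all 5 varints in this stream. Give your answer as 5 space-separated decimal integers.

Answer: 116 1478 13574 2077390 51

Derivation:
  byte[0]=0x74 cont=0 payload=0x74=116: acc |= 116<<0 -> acc=116 shift=7 [end]
Varint 1: bytes[0:1] = 74 -> value 116 (1 byte(s))
  byte[1]=0xC6 cont=1 payload=0x46=70: acc |= 70<<0 -> acc=70 shift=7
  byte[2]=0x0B cont=0 payload=0x0B=11: acc |= 11<<7 -> acc=1478 shift=14 [end]
Varint 2: bytes[1:3] = C6 0B -> value 1478 (2 byte(s))
  byte[3]=0x86 cont=1 payload=0x06=6: acc |= 6<<0 -> acc=6 shift=7
  byte[4]=0x6A cont=0 payload=0x6A=106: acc |= 106<<7 -> acc=13574 shift=14 [end]
Varint 3: bytes[3:5] = 86 6A -> value 13574 (2 byte(s))
  byte[5]=0xCE cont=1 payload=0x4E=78: acc |= 78<<0 -> acc=78 shift=7
  byte[6]=0xE5 cont=1 payload=0x65=101: acc |= 101<<7 -> acc=13006 shift=14
  byte[7]=0x7E cont=0 payload=0x7E=126: acc |= 126<<14 -> acc=2077390 shift=21 [end]
Varint 4: bytes[5:8] = CE E5 7E -> value 2077390 (3 byte(s))
  byte[8]=0x33 cont=0 payload=0x33=51: acc |= 51<<0 -> acc=51 shift=7 [end]
Varint 5: bytes[8:9] = 33 -> value 51 (1 byte(s))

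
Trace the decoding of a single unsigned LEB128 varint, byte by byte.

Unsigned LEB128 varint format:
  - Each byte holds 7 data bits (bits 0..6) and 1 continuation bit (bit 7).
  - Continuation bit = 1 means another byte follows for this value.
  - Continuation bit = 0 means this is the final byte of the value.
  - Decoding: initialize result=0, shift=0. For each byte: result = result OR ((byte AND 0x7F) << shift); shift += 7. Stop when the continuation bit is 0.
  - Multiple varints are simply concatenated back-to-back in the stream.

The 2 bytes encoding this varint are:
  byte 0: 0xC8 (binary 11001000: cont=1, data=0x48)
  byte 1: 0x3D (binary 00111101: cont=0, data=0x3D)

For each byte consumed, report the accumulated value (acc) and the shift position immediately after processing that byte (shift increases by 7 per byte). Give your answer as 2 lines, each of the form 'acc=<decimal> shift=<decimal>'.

byte 0=0xC8: payload=0x48=72, contrib = 72<<0 = 72; acc -> 72, shift -> 7
byte 1=0x3D: payload=0x3D=61, contrib = 61<<7 = 7808; acc -> 7880, shift -> 14

Answer: acc=72 shift=7
acc=7880 shift=14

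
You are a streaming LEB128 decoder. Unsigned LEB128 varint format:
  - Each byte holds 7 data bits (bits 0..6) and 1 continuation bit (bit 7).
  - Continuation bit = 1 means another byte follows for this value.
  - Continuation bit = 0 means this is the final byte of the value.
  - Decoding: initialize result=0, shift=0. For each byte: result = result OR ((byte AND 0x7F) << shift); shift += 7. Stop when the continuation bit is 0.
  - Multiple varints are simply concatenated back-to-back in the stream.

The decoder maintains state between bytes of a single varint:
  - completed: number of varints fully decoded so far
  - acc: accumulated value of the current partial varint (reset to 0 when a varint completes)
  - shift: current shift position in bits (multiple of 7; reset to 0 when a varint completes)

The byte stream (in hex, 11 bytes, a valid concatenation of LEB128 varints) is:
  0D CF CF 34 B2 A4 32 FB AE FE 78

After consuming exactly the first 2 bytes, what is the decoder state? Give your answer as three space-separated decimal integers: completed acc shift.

Answer: 1 79 7

Derivation:
byte[0]=0x0D cont=0 payload=0x0D: varint #1 complete (value=13); reset -> completed=1 acc=0 shift=0
byte[1]=0xCF cont=1 payload=0x4F: acc |= 79<<0 -> completed=1 acc=79 shift=7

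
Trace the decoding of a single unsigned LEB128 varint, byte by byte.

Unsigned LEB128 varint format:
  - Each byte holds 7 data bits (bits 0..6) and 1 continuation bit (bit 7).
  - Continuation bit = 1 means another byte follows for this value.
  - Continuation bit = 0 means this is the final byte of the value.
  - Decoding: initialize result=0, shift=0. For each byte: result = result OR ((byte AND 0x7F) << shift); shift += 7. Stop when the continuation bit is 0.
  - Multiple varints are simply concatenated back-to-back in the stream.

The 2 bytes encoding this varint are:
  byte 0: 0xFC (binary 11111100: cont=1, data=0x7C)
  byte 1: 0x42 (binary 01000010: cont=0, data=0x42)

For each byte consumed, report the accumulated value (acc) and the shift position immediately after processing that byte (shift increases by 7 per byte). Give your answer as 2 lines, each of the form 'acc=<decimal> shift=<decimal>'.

Answer: acc=124 shift=7
acc=8572 shift=14

Derivation:
byte 0=0xFC: payload=0x7C=124, contrib = 124<<0 = 124; acc -> 124, shift -> 7
byte 1=0x42: payload=0x42=66, contrib = 66<<7 = 8448; acc -> 8572, shift -> 14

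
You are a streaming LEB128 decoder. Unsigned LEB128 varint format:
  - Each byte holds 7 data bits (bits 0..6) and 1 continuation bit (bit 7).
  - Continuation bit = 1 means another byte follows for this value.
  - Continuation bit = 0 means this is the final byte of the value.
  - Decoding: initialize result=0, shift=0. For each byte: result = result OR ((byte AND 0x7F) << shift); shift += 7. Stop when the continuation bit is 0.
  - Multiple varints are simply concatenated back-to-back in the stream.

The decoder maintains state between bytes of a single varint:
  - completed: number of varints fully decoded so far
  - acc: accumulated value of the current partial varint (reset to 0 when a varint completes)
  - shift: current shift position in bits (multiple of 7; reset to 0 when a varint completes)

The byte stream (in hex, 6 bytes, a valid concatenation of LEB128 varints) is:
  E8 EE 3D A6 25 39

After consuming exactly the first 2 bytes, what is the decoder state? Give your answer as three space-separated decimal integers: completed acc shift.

Answer: 0 14184 14

Derivation:
byte[0]=0xE8 cont=1 payload=0x68: acc |= 104<<0 -> completed=0 acc=104 shift=7
byte[1]=0xEE cont=1 payload=0x6E: acc |= 110<<7 -> completed=0 acc=14184 shift=14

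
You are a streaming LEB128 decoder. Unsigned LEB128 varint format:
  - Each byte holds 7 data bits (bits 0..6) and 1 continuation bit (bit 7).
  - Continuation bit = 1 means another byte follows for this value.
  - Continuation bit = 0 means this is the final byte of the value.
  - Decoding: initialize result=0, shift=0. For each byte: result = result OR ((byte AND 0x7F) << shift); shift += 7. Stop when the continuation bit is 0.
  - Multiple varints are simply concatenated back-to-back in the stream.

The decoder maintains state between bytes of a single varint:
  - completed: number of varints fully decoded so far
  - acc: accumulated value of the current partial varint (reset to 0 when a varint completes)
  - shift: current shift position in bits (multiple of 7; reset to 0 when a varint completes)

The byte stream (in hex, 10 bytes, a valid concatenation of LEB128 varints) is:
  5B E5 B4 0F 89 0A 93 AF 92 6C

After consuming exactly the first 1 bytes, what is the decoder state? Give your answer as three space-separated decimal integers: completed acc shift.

byte[0]=0x5B cont=0 payload=0x5B: varint #1 complete (value=91); reset -> completed=1 acc=0 shift=0

Answer: 1 0 0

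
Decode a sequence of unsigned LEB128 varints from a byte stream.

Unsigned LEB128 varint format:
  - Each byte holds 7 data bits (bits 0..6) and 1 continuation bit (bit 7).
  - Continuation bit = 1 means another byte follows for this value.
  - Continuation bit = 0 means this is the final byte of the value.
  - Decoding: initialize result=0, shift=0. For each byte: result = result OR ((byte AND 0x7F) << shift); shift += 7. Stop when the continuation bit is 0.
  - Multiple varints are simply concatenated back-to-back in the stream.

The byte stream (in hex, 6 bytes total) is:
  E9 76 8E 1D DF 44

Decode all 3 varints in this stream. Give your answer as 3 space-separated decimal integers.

  byte[0]=0xE9 cont=1 payload=0x69=105: acc |= 105<<0 -> acc=105 shift=7
  byte[1]=0x76 cont=0 payload=0x76=118: acc |= 118<<7 -> acc=15209 shift=14 [end]
Varint 1: bytes[0:2] = E9 76 -> value 15209 (2 byte(s))
  byte[2]=0x8E cont=1 payload=0x0E=14: acc |= 14<<0 -> acc=14 shift=7
  byte[3]=0x1D cont=0 payload=0x1D=29: acc |= 29<<7 -> acc=3726 shift=14 [end]
Varint 2: bytes[2:4] = 8E 1D -> value 3726 (2 byte(s))
  byte[4]=0xDF cont=1 payload=0x5F=95: acc |= 95<<0 -> acc=95 shift=7
  byte[5]=0x44 cont=0 payload=0x44=68: acc |= 68<<7 -> acc=8799 shift=14 [end]
Varint 3: bytes[4:6] = DF 44 -> value 8799 (2 byte(s))

Answer: 15209 3726 8799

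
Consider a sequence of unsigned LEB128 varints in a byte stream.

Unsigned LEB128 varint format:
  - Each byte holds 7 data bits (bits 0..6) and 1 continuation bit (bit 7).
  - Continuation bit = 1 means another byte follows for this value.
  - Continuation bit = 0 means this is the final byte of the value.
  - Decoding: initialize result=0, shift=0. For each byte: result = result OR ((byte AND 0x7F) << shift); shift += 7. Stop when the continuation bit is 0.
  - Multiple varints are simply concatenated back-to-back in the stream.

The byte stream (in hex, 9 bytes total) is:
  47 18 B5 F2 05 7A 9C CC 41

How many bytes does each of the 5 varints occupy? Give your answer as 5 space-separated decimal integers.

  byte[0]=0x47 cont=0 payload=0x47=71: acc |= 71<<0 -> acc=71 shift=7 [end]
Varint 1: bytes[0:1] = 47 -> value 71 (1 byte(s))
  byte[1]=0x18 cont=0 payload=0x18=24: acc |= 24<<0 -> acc=24 shift=7 [end]
Varint 2: bytes[1:2] = 18 -> value 24 (1 byte(s))
  byte[2]=0xB5 cont=1 payload=0x35=53: acc |= 53<<0 -> acc=53 shift=7
  byte[3]=0xF2 cont=1 payload=0x72=114: acc |= 114<<7 -> acc=14645 shift=14
  byte[4]=0x05 cont=0 payload=0x05=5: acc |= 5<<14 -> acc=96565 shift=21 [end]
Varint 3: bytes[2:5] = B5 F2 05 -> value 96565 (3 byte(s))
  byte[5]=0x7A cont=0 payload=0x7A=122: acc |= 122<<0 -> acc=122 shift=7 [end]
Varint 4: bytes[5:6] = 7A -> value 122 (1 byte(s))
  byte[6]=0x9C cont=1 payload=0x1C=28: acc |= 28<<0 -> acc=28 shift=7
  byte[7]=0xCC cont=1 payload=0x4C=76: acc |= 76<<7 -> acc=9756 shift=14
  byte[8]=0x41 cont=0 payload=0x41=65: acc |= 65<<14 -> acc=1074716 shift=21 [end]
Varint 5: bytes[6:9] = 9C CC 41 -> value 1074716 (3 byte(s))

Answer: 1 1 3 1 3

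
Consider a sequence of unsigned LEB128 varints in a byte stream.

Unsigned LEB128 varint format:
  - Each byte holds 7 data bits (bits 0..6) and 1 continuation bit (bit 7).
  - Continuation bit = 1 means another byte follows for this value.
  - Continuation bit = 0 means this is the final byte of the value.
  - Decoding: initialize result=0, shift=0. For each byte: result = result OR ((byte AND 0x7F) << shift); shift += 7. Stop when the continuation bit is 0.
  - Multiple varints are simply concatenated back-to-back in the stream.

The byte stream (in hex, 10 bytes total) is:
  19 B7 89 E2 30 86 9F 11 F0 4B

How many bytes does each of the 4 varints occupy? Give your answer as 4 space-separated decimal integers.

Answer: 1 4 3 2

Derivation:
  byte[0]=0x19 cont=0 payload=0x19=25: acc |= 25<<0 -> acc=25 shift=7 [end]
Varint 1: bytes[0:1] = 19 -> value 25 (1 byte(s))
  byte[1]=0xB7 cont=1 payload=0x37=55: acc |= 55<<0 -> acc=55 shift=7
  byte[2]=0x89 cont=1 payload=0x09=9: acc |= 9<<7 -> acc=1207 shift=14
  byte[3]=0xE2 cont=1 payload=0x62=98: acc |= 98<<14 -> acc=1606839 shift=21
  byte[4]=0x30 cont=0 payload=0x30=48: acc |= 48<<21 -> acc=102270135 shift=28 [end]
Varint 2: bytes[1:5] = B7 89 E2 30 -> value 102270135 (4 byte(s))
  byte[5]=0x86 cont=1 payload=0x06=6: acc |= 6<<0 -> acc=6 shift=7
  byte[6]=0x9F cont=1 payload=0x1F=31: acc |= 31<<7 -> acc=3974 shift=14
  byte[7]=0x11 cont=0 payload=0x11=17: acc |= 17<<14 -> acc=282502 shift=21 [end]
Varint 3: bytes[5:8] = 86 9F 11 -> value 282502 (3 byte(s))
  byte[8]=0xF0 cont=1 payload=0x70=112: acc |= 112<<0 -> acc=112 shift=7
  byte[9]=0x4B cont=0 payload=0x4B=75: acc |= 75<<7 -> acc=9712 shift=14 [end]
Varint 4: bytes[8:10] = F0 4B -> value 9712 (2 byte(s))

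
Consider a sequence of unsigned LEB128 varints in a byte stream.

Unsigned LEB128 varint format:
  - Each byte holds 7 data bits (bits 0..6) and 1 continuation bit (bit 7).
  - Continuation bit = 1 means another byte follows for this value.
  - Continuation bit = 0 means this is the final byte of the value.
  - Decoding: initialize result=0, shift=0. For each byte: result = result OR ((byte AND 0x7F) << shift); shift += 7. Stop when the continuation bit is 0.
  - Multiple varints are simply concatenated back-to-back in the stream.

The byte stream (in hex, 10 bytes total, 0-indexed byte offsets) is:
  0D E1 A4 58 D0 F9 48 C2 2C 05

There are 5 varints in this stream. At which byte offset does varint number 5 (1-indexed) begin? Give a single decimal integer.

Answer: 9

Derivation:
  byte[0]=0x0D cont=0 payload=0x0D=13: acc |= 13<<0 -> acc=13 shift=7 [end]
Varint 1: bytes[0:1] = 0D -> value 13 (1 byte(s))
  byte[1]=0xE1 cont=1 payload=0x61=97: acc |= 97<<0 -> acc=97 shift=7
  byte[2]=0xA4 cont=1 payload=0x24=36: acc |= 36<<7 -> acc=4705 shift=14
  byte[3]=0x58 cont=0 payload=0x58=88: acc |= 88<<14 -> acc=1446497 shift=21 [end]
Varint 2: bytes[1:4] = E1 A4 58 -> value 1446497 (3 byte(s))
  byte[4]=0xD0 cont=1 payload=0x50=80: acc |= 80<<0 -> acc=80 shift=7
  byte[5]=0xF9 cont=1 payload=0x79=121: acc |= 121<<7 -> acc=15568 shift=14
  byte[6]=0x48 cont=0 payload=0x48=72: acc |= 72<<14 -> acc=1195216 shift=21 [end]
Varint 3: bytes[4:7] = D0 F9 48 -> value 1195216 (3 byte(s))
  byte[7]=0xC2 cont=1 payload=0x42=66: acc |= 66<<0 -> acc=66 shift=7
  byte[8]=0x2C cont=0 payload=0x2C=44: acc |= 44<<7 -> acc=5698 shift=14 [end]
Varint 4: bytes[7:9] = C2 2C -> value 5698 (2 byte(s))
  byte[9]=0x05 cont=0 payload=0x05=5: acc |= 5<<0 -> acc=5 shift=7 [end]
Varint 5: bytes[9:10] = 05 -> value 5 (1 byte(s))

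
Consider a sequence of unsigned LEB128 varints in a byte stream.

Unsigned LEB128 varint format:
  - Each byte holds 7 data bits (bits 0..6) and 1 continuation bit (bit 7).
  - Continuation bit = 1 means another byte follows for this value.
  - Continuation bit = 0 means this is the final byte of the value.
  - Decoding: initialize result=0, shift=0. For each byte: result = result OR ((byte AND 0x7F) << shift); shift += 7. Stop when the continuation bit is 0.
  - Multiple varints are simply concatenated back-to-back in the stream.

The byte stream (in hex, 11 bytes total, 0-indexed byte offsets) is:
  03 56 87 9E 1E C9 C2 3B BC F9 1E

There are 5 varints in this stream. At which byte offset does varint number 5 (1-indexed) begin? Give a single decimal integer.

  byte[0]=0x03 cont=0 payload=0x03=3: acc |= 3<<0 -> acc=3 shift=7 [end]
Varint 1: bytes[0:1] = 03 -> value 3 (1 byte(s))
  byte[1]=0x56 cont=0 payload=0x56=86: acc |= 86<<0 -> acc=86 shift=7 [end]
Varint 2: bytes[1:2] = 56 -> value 86 (1 byte(s))
  byte[2]=0x87 cont=1 payload=0x07=7: acc |= 7<<0 -> acc=7 shift=7
  byte[3]=0x9E cont=1 payload=0x1E=30: acc |= 30<<7 -> acc=3847 shift=14
  byte[4]=0x1E cont=0 payload=0x1E=30: acc |= 30<<14 -> acc=495367 shift=21 [end]
Varint 3: bytes[2:5] = 87 9E 1E -> value 495367 (3 byte(s))
  byte[5]=0xC9 cont=1 payload=0x49=73: acc |= 73<<0 -> acc=73 shift=7
  byte[6]=0xC2 cont=1 payload=0x42=66: acc |= 66<<7 -> acc=8521 shift=14
  byte[7]=0x3B cont=0 payload=0x3B=59: acc |= 59<<14 -> acc=975177 shift=21 [end]
Varint 4: bytes[5:8] = C9 C2 3B -> value 975177 (3 byte(s))
  byte[8]=0xBC cont=1 payload=0x3C=60: acc |= 60<<0 -> acc=60 shift=7
  byte[9]=0xF9 cont=1 payload=0x79=121: acc |= 121<<7 -> acc=15548 shift=14
  byte[10]=0x1E cont=0 payload=0x1E=30: acc |= 30<<14 -> acc=507068 shift=21 [end]
Varint 5: bytes[8:11] = BC F9 1E -> value 507068 (3 byte(s))

Answer: 8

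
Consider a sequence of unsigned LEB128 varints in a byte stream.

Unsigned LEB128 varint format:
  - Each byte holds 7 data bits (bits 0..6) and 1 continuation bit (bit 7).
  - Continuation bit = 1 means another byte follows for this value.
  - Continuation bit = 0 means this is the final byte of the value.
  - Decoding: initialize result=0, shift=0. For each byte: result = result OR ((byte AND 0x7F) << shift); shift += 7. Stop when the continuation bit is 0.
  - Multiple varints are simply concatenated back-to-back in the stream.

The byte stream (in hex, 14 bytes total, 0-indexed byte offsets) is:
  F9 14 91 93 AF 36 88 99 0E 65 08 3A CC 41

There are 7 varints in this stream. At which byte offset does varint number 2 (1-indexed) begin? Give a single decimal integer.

  byte[0]=0xF9 cont=1 payload=0x79=121: acc |= 121<<0 -> acc=121 shift=7
  byte[1]=0x14 cont=0 payload=0x14=20: acc |= 20<<7 -> acc=2681 shift=14 [end]
Varint 1: bytes[0:2] = F9 14 -> value 2681 (2 byte(s))
  byte[2]=0x91 cont=1 payload=0x11=17: acc |= 17<<0 -> acc=17 shift=7
  byte[3]=0x93 cont=1 payload=0x13=19: acc |= 19<<7 -> acc=2449 shift=14
  byte[4]=0xAF cont=1 payload=0x2F=47: acc |= 47<<14 -> acc=772497 shift=21
  byte[5]=0x36 cont=0 payload=0x36=54: acc |= 54<<21 -> acc=114018705 shift=28 [end]
Varint 2: bytes[2:6] = 91 93 AF 36 -> value 114018705 (4 byte(s))
  byte[6]=0x88 cont=1 payload=0x08=8: acc |= 8<<0 -> acc=8 shift=7
  byte[7]=0x99 cont=1 payload=0x19=25: acc |= 25<<7 -> acc=3208 shift=14
  byte[8]=0x0E cont=0 payload=0x0E=14: acc |= 14<<14 -> acc=232584 shift=21 [end]
Varint 3: bytes[6:9] = 88 99 0E -> value 232584 (3 byte(s))
  byte[9]=0x65 cont=0 payload=0x65=101: acc |= 101<<0 -> acc=101 shift=7 [end]
Varint 4: bytes[9:10] = 65 -> value 101 (1 byte(s))
  byte[10]=0x08 cont=0 payload=0x08=8: acc |= 8<<0 -> acc=8 shift=7 [end]
Varint 5: bytes[10:11] = 08 -> value 8 (1 byte(s))
  byte[11]=0x3A cont=0 payload=0x3A=58: acc |= 58<<0 -> acc=58 shift=7 [end]
Varint 6: bytes[11:12] = 3A -> value 58 (1 byte(s))
  byte[12]=0xCC cont=1 payload=0x4C=76: acc |= 76<<0 -> acc=76 shift=7
  byte[13]=0x41 cont=0 payload=0x41=65: acc |= 65<<7 -> acc=8396 shift=14 [end]
Varint 7: bytes[12:14] = CC 41 -> value 8396 (2 byte(s))

Answer: 2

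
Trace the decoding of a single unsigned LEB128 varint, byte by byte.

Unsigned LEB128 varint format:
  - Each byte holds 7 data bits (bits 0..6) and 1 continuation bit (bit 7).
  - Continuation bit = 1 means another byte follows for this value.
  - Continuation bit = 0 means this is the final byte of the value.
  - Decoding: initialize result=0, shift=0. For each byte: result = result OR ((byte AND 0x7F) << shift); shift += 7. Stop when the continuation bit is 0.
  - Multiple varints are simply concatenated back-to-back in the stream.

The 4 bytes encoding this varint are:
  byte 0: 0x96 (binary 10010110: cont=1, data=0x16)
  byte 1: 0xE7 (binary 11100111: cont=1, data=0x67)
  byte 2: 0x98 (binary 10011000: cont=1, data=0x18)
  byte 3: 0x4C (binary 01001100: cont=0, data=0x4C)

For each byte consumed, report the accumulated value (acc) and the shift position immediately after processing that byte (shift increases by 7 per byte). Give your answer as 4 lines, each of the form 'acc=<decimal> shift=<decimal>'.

byte 0=0x96: payload=0x16=22, contrib = 22<<0 = 22; acc -> 22, shift -> 7
byte 1=0xE7: payload=0x67=103, contrib = 103<<7 = 13184; acc -> 13206, shift -> 14
byte 2=0x98: payload=0x18=24, contrib = 24<<14 = 393216; acc -> 406422, shift -> 21
byte 3=0x4C: payload=0x4C=76, contrib = 76<<21 = 159383552; acc -> 159789974, shift -> 28

Answer: acc=22 shift=7
acc=13206 shift=14
acc=406422 shift=21
acc=159789974 shift=28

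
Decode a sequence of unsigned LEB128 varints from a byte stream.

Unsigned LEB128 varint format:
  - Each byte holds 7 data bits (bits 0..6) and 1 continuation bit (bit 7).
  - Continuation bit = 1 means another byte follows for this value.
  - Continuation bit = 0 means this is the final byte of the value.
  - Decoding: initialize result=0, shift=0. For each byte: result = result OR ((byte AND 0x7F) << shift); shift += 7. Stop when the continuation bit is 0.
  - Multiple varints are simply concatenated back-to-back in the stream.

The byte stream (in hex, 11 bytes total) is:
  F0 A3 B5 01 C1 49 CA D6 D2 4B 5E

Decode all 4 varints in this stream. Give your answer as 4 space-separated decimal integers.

  byte[0]=0xF0 cont=1 payload=0x70=112: acc |= 112<<0 -> acc=112 shift=7
  byte[1]=0xA3 cont=1 payload=0x23=35: acc |= 35<<7 -> acc=4592 shift=14
  byte[2]=0xB5 cont=1 payload=0x35=53: acc |= 53<<14 -> acc=872944 shift=21
  byte[3]=0x01 cont=0 payload=0x01=1: acc |= 1<<21 -> acc=2970096 shift=28 [end]
Varint 1: bytes[0:4] = F0 A3 B5 01 -> value 2970096 (4 byte(s))
  byte[4]=0xC1 cont=1 payload=0x41=65: acc |= 65<<0 -> acc=65 shift=7
  byte[5]=0x49 cont=0 payload=0x49=73: acc |= 73<<7 -> acc=9409 shift=14 [end]
Varint 2: bytes[4:6] = C1 49 -> value 9409 (2 byte(s))
  byte[6]=0xCA cont=1 payload=0x4A=74: acc |= 74<<0 -> acc=74 shift=7
  byte[7]=0xD6 cont=1 payload=0x56=86: acc |= 86<<7 -> acc=11082 shift=14
  byte[8]=0xD2 cont=1 payload=0x52=82: acc |= 82<<14 -> acc=1354570 shift=21
  byte[9]=0x4B cont=0 payload=0x4B=75: acc |= 75<<21 -> acc=158640970 shift=28 [end]
Varint 3: bytes[6:10] = CA D6 D2 4B -> value 158640970 (4 byte(s))
  byte[10]=0x5E cont=0 payload=0x5E=94: acc |= 94<<0 -> acc=94 shift=7 [end]
Varint 4: bytes[10:11] = 5E -> value 94 (1 byte(s))

Answer: 2970096 9409 158640970 94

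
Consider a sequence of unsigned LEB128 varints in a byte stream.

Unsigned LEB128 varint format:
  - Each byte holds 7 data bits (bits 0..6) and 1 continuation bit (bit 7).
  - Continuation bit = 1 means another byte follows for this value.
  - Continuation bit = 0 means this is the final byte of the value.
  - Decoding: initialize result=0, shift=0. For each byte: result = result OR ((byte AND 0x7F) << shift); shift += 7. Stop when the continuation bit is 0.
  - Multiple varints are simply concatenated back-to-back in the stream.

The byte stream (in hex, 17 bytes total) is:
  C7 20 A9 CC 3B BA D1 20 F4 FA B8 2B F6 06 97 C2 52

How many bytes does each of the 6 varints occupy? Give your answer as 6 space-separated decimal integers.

  byte[0]=0xC7 cont=1 payload=0x47=71: acc |= 71<<0 -> acc=71 shift=7
  byte[1]=0x20 cont=0 payload=0x20=32: acc |= 32<<7 -> acc=4167 shift=14 [end]
Varint 1: bytes[0:2] = C7 20 -> value 4167 (2 byte(s))
  byte[2]=0xA9 cont=1 payload=0x29=41: acc |= 41<<0 -> acc=41 shift=7
  byte[3]=0xCC cont=1 payload=0x4C=76: acc |= 76<<7 -> acc=9769 shift=14
  byte[4]=0x3B cont=0 payload=0x3B=59: acc |= 59<<14 -> acc=976425 shift=21 [end]
Varint 2: bytes[2:5] = A9 CC 3B -> value 976425 (3 byte(s))
  byte[5]=0xBA cont=1 payload=0x3A=58: acc |= 58<<0 -> acc=58 shift=7
  byte[6]=0xD1 cont=1 payload=0x51=81: acc |= 81<<7 -> acc=10426 shift=14
  byte[7]=0x20 cont=0 payload=0x20=32: acc |= 32<<14 -> acc=534714 shift=21 [end]
Varint 3: bytes[5:8] = BA D1 20 -> value 534714 (3 byte(s))
  byte[8]=0xF4 cont=1 payload=0x74=116: acc |= 116<<0 -> acc=116 shift=7
  byte[9]=0xFA cont=1 payload=0x7A=122: acc |= 122<<7 -> acc=15732 shift=14
  byte[10]=0xB8 cont=1 payload=0x38=56: acc |= 56<<14 -> acc=933236 shift=21
  byte[11]=0x2B cont=0 payload=0x2B=43: acc |= 43<<21 -> acc=91110772 shift=28 [end]
Varint 4: bytes[8:12] = F4 FA B8 2B -> value 91110772 (4 byte(s))
  byte[12]=0xF6 cont=1 payload=0x76=118: acc |= 118<<0 -> acc=118 shift=7
  byte[13]=0x06 cont=0 payload=0x06=6: acc |= 6<<7 -> acc=886 shift=14 [end]
Varint 5: bytes[12:14] = F6 06 -> value 886 (2 byte(s))
  byte[14]=0x97 cont=1 payload=0x17=23: acc |= 23<<0 -> acc=23 shift=7
  byte[15]=0xC2 cont=1 payload=0x42=66: acc |= 66<<7 -> acc=8471 shift=14
  byte[16]=0x52 cont=0 payload=0x52=82: acc |= 82<<14 -> acc=1351959 shift=21 [end]
Varint 6: bytes[14:17] = 97 C2 52 -> value 1351959 (3 byte(s))

Answer: 2 3 3 4 2 3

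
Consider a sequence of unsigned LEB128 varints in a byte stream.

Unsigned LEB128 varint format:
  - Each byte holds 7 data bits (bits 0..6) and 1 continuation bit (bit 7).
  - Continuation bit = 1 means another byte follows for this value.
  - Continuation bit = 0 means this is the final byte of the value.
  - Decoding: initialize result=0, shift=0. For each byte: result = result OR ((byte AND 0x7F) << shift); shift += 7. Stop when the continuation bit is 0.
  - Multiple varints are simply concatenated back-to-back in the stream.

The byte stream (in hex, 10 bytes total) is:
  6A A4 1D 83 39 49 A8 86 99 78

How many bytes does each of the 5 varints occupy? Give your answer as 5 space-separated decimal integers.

Answer: 1 2 2 1 4

Derivation:
  byte[0]=0x6A cont=0 payload=0x6A=106: acc |= 106<<0 -> acc=106 shift=7 [end]
Varint 1: bytes[0:1] = 6A -> value 106 (1 byte(s))
  byte[1]=0xA4 cont=1 payload=0x24=36: acc |= 36<<0 -> acc=36 shift=7
  byte[2]=0x1D cont=0 payload=0x1D=29: acc |= 29<<7 -> acc=3748 shift=14 [end]
Varint 2: bytes[1:3] = A4 1D -> value 3748 (2 byte(s))
  byte[3]=0x83 cont=1 payload=0x03=3: acc |= 3<<0 -> acc=3 shift=7
  byte[4]=0x39 cont=0 payload=0x39=57: acc |= 57<<7 -> acc=7299 shift=14 [end]
Varint 3: bytes[3:5] = 83 39 -> value 7299 (2 byte(s))
  byte[5]=0x49 cont=0 payload=0x49=73: acc |= 73<<0 -> acc=73 shift=7 [end]
Varint 4: bytes[5:6] = 49 -> value 73 (1 byte(s))
  byte[6]=0xA8 cont=1 payload=0x28=40: acc |= 40<<0 -> acc=40 shift=7
  byte[7]=0x86 cont=1 payload=0x06=6: acc |= 6<<7 -> acc=808 shift=14
  byte[8]=0x99 cont=1 payload=0x19=25: acc |= 25<<14 -> acc=410408 shift=21
  byte[9]=0x78 cont=0 payload=0x78=120: acc |= 120<<21 -> acc=252068648 shift=28 [end]
Varint 5: bytes[6:10] = A8 86 99 78 -> value 252068648 (4 byte(s))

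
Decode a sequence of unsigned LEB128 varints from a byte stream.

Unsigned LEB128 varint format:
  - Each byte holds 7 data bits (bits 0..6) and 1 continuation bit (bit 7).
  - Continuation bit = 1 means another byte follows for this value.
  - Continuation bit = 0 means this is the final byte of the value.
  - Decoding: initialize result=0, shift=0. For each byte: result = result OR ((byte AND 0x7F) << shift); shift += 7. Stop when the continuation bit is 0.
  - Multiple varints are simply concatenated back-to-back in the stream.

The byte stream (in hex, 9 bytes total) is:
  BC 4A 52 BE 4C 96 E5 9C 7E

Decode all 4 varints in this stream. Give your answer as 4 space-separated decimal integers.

  byte[0]=0xBC cont=1 payload=0x3C=60: acc |= 60<<0 -> acc=60 shift=7
  byte[1]=0x4A cont=0 payload=0x4A=74: acc |= 74<<7 -> acc=9532 shift=14 [end]
Varint 1: bytes[0:2] = BC 4A -> value 9532 (2 byte(s))
  byte[2]=0x52 cont=0 payload=0x52=82: acc |= 82<<0 -> acc=82 shift=7 [end]
Varint 2: bytes[2:3] = 52 -> value 82 (1 byte(s))
  byte[3]=0xBE cont=1 payload=0x3E=62: acc |= 62<<0 -> acc=62 shift=7
  byte[4]=0x4C cont=0 payload=0x4C=76: acc |= 76<<7 -> acc=9790 shift=14 [end]
Varint 3: bytes[3:5] = BE 4C -> value 9790 (2 byte(s))
  byte[5]=0x96 cont=1 payload=0x16=22: acc |= 22<<0 -> acc=22 shift=7
  byte[6]=0xE5 cont=1 payload=0x65=101: acc |= 101<<7 -> acc=12950 shift=14
  byte[7]=0x9C cont=1 payload=0x1C=28: acc |= 28<<14 -> acc=471702 shift=21
  byte[8]=0x7E cont=0 payload=0x7E=126: acc |= 126<<21 -> acc=264712854 shift=28 [end]
Varint 4: bytes[5:9] = 96 E5 9C 7E -> value 264712854 (4 byte(s))

Answer: 9532 82 9790 264712854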